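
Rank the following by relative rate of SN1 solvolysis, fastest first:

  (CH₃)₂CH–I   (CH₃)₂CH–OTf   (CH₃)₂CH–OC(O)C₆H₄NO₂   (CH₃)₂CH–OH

The skeletons are identical, so relative rate is governed entirely by leaving-group ability.
A good leaving group is a weak base: the lower the pKₐ of its conjugate acid, the more readily it departs.
(CH₃)₂CH–OTf loses OTf⁻: pKₐ(CF₃SO₃H (triflic acid)) ≈ -14
(CH₃)₂CH–I loses I⁻: pKₐ(HI) ≈ -10
(CH₃)₂CH–OC(O)C₆H₄NO₂ loses p-O₂N–C₆H₄–COO⁻: pKₐ(p-nitrobenzoic acid) ≈ 3.4
(CH₃)₂CH–OH loses OH⁻: pKₐ(H₂O) ≈ 15.7

(CH₃)₂CH–OTf > (CH₃)₂CH–I > (CH₃)₂CH–OC(O)C₆H₄NO₂ > (CH₃)₂CH–OH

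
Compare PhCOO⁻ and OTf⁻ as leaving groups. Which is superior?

OTf⁻

OTf⁻ is the better leaving group.
pKₐ(CF₃SO₃H (triflic acid)) ≈ -14 versus pKₐ(C₆H₅COOH) ≈ 4.2: OTf⁻ is the much weaker base.
Charge spread over three oxygens and a CF₃ group; the premier leaving group in synthesis.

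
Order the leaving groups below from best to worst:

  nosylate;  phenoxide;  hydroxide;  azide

nosylate > azide > phenoxide > hydroxide

Rank by basicity of the departing species: weakest base leaves most easily.
nosylate: pKₐ(p-O₂NC₆H₄SO₃H) ≈ -3.5
azide: pKₐ(HN₃) ≈ 4.7
phenoxide: pKₐ(C₆H₅OH (phenol)) ≈ 10
hydroxide: pKₐ(H₂O) ≈ 15.7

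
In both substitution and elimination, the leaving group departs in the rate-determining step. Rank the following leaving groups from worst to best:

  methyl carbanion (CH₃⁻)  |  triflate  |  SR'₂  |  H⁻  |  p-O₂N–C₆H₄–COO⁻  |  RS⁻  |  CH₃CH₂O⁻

Leaving-group ability tracks the stability of the departed species; conjugate-acid pKₐ is the usual yardstick (lower pKₐ → better LG).
triflate: pKₐ(CF₃SO₃H (triflic acid)) ≈ -14 — charge spread over three oxygens and a CF₃ group; the premier leaving group in synthesis
SR'₂: pKₐ(R'₂SH⁺) ≈ -7 — neutral; leaves from a sulfonium salt (R–SR'₂⁺)
p-O₂N–C₆H₄–COO⁻: pKₐ(p-nitrobenzoic acid) ≈ 3.4
RS⁻: pKₐ(RSH (a thiol)) ≈ 10.5 — moderately basic; rarely leaves without activation
CH₃CH₂O⁻: pKₐ(CH₃CH₂OH) ≈ 16 — strong base; alkoxides do not leave unassisted
H⁻: pKₐ(H₂) ≈ 36 — extremely strong base; leaves only in special hydride-transfer contexts
methyl carbanion (CH₃⁻): pKₐ(CH₄) ≈ 48 — unstabilised carbanion; the worst conceivable leaving group
The question asks for worst first, so the sequence is read in increasing leaving-group ability.

methyl carbanion (CH₃⁻) < H⁻ < CH₃CH₂O⁻ < RS⁻ < p-O₂N–C₆H₄–COO⁻ < SR'₂ < triflate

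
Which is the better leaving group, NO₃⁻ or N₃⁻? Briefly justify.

NO₃⁻ is the better leaving group.
pKₐ(HNO₃) ≈ -1.3 versus pKₐ(HN₃) ≈ 4.7: NO₃⁻ is the much weaker base.
Resonance-delocalised over three oxygens.

NO₃⁻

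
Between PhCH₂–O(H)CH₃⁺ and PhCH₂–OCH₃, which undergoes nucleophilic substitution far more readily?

PhCH₂–O(H)CH₃⁺

From PhCH₂–OCH₃ the departing group would be CH₃O⁻ (pKₐ(CH₃OH) ≈ 15.5). Strong base; alkoxides do not leave unassisted.
From PhCH₂–O(H)CH₃⁺ the leaving group is R'OH (pKₐ(R'OH₂⁺) ≈ -2.4). Neutral; leaves from a protonated ether (an oxonium ion, R–O(H)R'⁺).
(In practice PhCH₂–O(H)CH₃⁺ is made from PhCH₂–OCH₃ by protonation with concentrated HI, allowing neutral methanol, rather than methoxide, to depart.)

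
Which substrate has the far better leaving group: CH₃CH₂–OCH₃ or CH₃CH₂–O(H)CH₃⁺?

From CH₃CH₂–OCH₃ the departing group would be CH₃O⁻ (pKₐ(CH₃OH) ≈ 15.5). Strong base; alkoxides do not leave unassisted.
From CH₃CH₂–O(H)CH₃⁺ the leaving group is R'OH (pKₐ(R'OH₂⁺) ≈ -2.4). Neutral; leaves from a protonated ether (an oxonium ion, R–O(H)R'⁺).
(In practice CH₃CH₂–O(H)CH₃⁺ is made from CH₃CH₂–OCH₃ by protonation with concentrated HI, allowing neutral methanol, rather than methoxide, to depart.)

CH₃CH₂–O(H)CH₃⁺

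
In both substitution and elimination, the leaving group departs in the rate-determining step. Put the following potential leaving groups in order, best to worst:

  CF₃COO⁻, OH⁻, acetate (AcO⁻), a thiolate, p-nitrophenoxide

CF₃COO⁻ > acetate (AcO⁻) > p-nitrophenoxide > a thiolate > OH⁻

Rank by basicity of the departing species: weakest base leaves most easily.
CF₃COO⁻: pKₐ(CF₃COOH) ≈ 0.2
acetate (AcO⁻): pKₐ(CH₃COOH) ≈ 4.8 — resonance-stabilised but still a weak base
p-nitrophenoxide: pKₐ(p-nitrophenol) ≈ 7.2 — nitro group delocalises the charge; the classic chromogenic LG
a thiolate: pKₐ(RSH (a thiol)) ≈ 10.5
OH⁻: pKₐ(H₂O) ≈ 15.7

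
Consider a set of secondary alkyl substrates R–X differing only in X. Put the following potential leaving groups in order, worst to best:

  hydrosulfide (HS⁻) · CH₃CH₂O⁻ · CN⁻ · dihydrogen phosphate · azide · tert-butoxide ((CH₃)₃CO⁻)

tert-butoxide ((CH₃)₃CO⁻) < CH₃CH₂O⁻ < CN⁻ < hydrosulfide (HS⁻) < azide < dihydrogen phosphate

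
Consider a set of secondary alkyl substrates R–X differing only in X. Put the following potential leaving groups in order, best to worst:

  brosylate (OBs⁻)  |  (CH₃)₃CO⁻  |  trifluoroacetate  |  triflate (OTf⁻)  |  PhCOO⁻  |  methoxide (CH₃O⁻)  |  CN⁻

triflate (OTf⁻) > brosylate (OBs⁻) > trifluoroacetate > PhCOO⁻ > CN⁻ > methoxide (CH₃O⁻) > (CH₃)₃CO⁻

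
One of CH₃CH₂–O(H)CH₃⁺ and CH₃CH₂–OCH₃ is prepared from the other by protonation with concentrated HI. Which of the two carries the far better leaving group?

CH₃CH₂–O(H)CH₃⁺

From CH₃CH₂–OCH₃ the departing group would be CH₃O⁻ (pKₐ(CH₃OH) ≈ 15.5). Strong base; alkoxides do not leave unassisted.
From CH₃CH₂–O(H)CH₃⁺ the leaving group is R'OH (pKₐ(R'OH₂⁺) ≈ -2.4). Neutral; leaves from a protonated ether (an oxonium ion, R–O(H)R'⁺).
Protonation with concentrated HI works by allowing neutral methanol, rather than methoxide, to depart, making CH₃CH₂–O(H)CH₃⁺ enormously more reactive.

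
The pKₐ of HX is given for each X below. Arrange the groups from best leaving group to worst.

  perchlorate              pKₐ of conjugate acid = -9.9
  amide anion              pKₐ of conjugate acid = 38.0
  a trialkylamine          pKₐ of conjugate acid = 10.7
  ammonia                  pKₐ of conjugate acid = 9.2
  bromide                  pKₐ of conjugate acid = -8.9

Lower conjugate-acid pKₐ ⇒ weaker base ⇒ better leaving group.
Sorting by the given values: perchlorate (-9.9), bromide (-8.9), ammonia (9.2), a trialkylamine (10.7), amide anion (38.0).

perchlorate > bromide > ammonia > a trialkylamine > amide anion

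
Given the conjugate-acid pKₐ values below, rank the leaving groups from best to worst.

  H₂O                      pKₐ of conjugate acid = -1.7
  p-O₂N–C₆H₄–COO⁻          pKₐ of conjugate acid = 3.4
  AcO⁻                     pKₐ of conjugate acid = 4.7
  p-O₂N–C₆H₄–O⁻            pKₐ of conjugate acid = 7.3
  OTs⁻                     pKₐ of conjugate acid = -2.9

OTs⁻ > H₂O > p-O₂N–C₆H₄–COO⁻ > AcO⁻ > p-O₂N–C₆H₄–O⁻

Lower conjugate-acid pKₐ ⇒ weaker base ⇒ better leaving group.
Sorting by the given values: OTs⁻ (-2.9), H₂O (-1.7), p-O₂N–C₆H₄–COO⁻ (3.4), AcO⁻ (4.7), p-O₂N–C₆H₄–O⁻ (7.3).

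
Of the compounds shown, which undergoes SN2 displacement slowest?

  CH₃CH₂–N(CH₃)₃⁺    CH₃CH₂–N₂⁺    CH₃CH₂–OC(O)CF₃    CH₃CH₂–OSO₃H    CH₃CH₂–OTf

Identical carbon frameworks mean the comparison reduces to leaving-group quality.
Leaving-group ability tracks the stability of the departed species; conjugate-acid pKₐ is the usual yardstick (lower pKₐ → better LG).
CH₃CH₂–N₂⁺ loses N₂: no meaningful conjugate acid; N₂ departs as an exceptionally stable neutral molecule
CH₃CH₂–OTf loses OTf⁻: pKₐ(CF₃SO₃H (triflic acid)) ≈ -14
CH₃CH₂–OSO₃H loses HSO₄⁻: pKₐ(H₂SO₄) ≈ -3
CH₃CH₂–OC(O)CF₃ loses CF₃COO⁻: pKₐ(CF₃COOH) ≈ 0.2
CH₃CH₂–N(CH₃)₃⁺ loses NR'₃: pKₐ(R'₃NH⁺) ≈ 10.7

CH₃CH₂–N(CH₃)₃⁺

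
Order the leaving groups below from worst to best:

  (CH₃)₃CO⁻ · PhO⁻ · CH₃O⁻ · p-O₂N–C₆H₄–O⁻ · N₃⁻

(CH₃)₃CO⁻ < CH₃O⁻ < PhO⁻ < p-O₂N–C₆H₄–O⁻ < N₃⁻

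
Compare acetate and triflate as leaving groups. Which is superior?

triflate is the better leaving group.
pKₐ(CF₃SO₃H (triflic acid)) ≈ -14 versus pKₐ(CH₃COOH) ≈ 4.8: triflate is the much weaker base.
Charge spread over three oxygens and a CF₃ group; the premier leaving group in synthesis.

triflate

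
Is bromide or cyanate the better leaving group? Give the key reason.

bromide

bromide is the better leaving group.
pKₐ(HBr) ≈ -9 versus pKₐ(HOCN) ≈ 3.5: bromide is the much weaker base.
Weak base; good leaving group.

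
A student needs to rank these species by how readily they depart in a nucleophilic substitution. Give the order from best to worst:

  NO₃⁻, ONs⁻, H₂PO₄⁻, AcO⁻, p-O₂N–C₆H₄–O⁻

ONs⁻ > NO₃⁻ > H₂PO₄⁻ > AcO⁻ > p-O₂N–C₆H₄–O⁻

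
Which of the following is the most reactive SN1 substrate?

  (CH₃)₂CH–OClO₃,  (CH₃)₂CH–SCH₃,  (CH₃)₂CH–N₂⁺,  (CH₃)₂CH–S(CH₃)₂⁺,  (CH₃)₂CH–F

(CH₃)₂CH–N₂⁺

The skeletons are identical, so relative rate is governed entirely by leaving-group ability.
A good leaving group is a weak base: the lower the pKₐ of its conjugate acid, the more readily it departs.
(CH₃)₂CH–N₂⁺ loses N₂: no meaningful conjugate acid; N₂ departs as an exceptionally stable neutral molecule
(CH₃)₂CH–OClO₃ loses ClO₄⁻: pKₐ(HClO₄) ≈ -10
(CH₃)₂CH–S(CH₃)₂⁺ loses SR'₂: pKₐ(R'₂SH⁺) ≈ -7
(CH₃)₂CH–F loses F⁻: pKₐ(HF) ≈ 3.2
(CH₃)₂CH–SCH₃ loses RS⁻: pKₐ(RSH (a thiol)) ≈ 10.5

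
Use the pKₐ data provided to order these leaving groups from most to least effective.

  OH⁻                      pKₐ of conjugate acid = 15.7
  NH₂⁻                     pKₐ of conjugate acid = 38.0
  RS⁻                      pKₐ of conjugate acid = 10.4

Lower conjugate-acid pKₐ ⇒ weaker base ⇒ better leaving group.
Sorting by the given values: RS⁻ (10.4), OH⁻ (15.7), NH₂⁻ (38.0).

RS⁻ > OH⁻ > NH₂⁻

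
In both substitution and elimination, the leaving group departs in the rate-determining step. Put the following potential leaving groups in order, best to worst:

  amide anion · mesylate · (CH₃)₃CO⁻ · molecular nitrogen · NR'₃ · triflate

molecular nitrogen > triflate > mesylate > NR'₃ > (CH₃)₃CO⁻ > amide anion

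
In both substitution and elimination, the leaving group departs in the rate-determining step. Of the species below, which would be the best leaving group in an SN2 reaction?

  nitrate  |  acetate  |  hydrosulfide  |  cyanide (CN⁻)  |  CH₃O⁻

nitrate

A good leaving group is a weak base: the lower the pKₐ of its conjugate acid, the more readily it departs.
nitrate: pKₐ(HNO₃) ≈ -1.3
acetate: pKₐ(CH₃COOH) ≈ 4.8
hydrosulfide: pKₐ(H₂S) ≈ 7
cyanide (CN⁻): pKₐ(HCN) ≈ 9.2
CH₃O⁻: pKₐ(CH₃OH) ≈ 15.5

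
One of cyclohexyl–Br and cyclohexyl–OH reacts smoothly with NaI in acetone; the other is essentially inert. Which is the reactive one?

From cyclohexyl–OH the departing group would be OH⁻ (pKₐ(H₂O) ≈ 15.7). Strong base; essentially never leaves without prior activation.
From cyclohexyl–Br the leaving group is Br⁻ (pKₐ(HBr) ≈ -9). Weak base; good leaving group.
(In practice cyclohexyl–Br is made from cyclohexyl–OH by treatment with PBr₃, replacing the hydroxyl with bromide.)

cyclohexyl–Br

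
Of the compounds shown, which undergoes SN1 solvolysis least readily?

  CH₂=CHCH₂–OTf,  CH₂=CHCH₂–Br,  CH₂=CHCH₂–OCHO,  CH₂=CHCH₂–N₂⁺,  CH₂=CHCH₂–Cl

CH₂=CHCH₂–OCHO

Identical carbon frameworks mean the comparison reduces to leaving-group quality.
A good leaving group is a weak base: the lower the pKₐ of its conjugate acid, the more readily it departs.
CH₂=CHCH₂–N₂⁺ loses N₂: no meaningful conjugate acid; N₂ departs as an exceptionally stable neutral molecule
CH₂=CHCH₂–OTf loses OTf⁻: pKₐ(CF₃SO₃H (triflic acid)) ≈ -14
CH₂=CHCH₂–Br loses Br⁻: pKₐ(HBr) ≈ -9
CH₂=CHCH₂–Cl loses Cl⁻: pKₐ(HCl) ≈ -7
CH₂=CHCH₂–OCHO loses HCOO⁻: pKₐ(HCOOH) ≈ 3.8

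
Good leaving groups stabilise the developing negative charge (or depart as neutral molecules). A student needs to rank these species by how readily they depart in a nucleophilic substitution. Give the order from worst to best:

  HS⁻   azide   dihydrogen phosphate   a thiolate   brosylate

a thiolate < HS⁻ < azide < dihydrogen phosphate < brosylate

Rank by basicity of the departing species: weakest base leaves most easily.
brosylate: pKₐ(p-BrC₆H₄SO₃H) ≈ -2.8 — arenesulfonate with a p-bromo substituent
dihydrogen phosphate: pKₐ(H₃PO₄) ≈ 2.1
azide: pKₐ(HN₃) ≈ 4.7
HS⁻: pKₐ(H₂S) ≈ 7
a thiolate: pKₐ(RSH (a thiol)) ≈ 10.5 — moderately basic; rarely leaves without activation
Listed from poorest to best leaving group as asked.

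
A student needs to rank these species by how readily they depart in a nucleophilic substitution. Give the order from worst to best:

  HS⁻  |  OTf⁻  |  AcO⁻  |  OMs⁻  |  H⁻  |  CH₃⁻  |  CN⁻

A good leaving group is a weak base: the lower the pKₐ of its conjugate acid, the more readily it departs.
OTf⁻: pKₐ(CF₃SO₃H (triflic acid)) ≈ -14
OMs⁻: pKₐ(CH₃SO₃H (MsOH)) ≈ -1.9
AcO⁻: pKₐ(CH₃COOH) ≈ 4.8
HS⁻: pKₐ(H₂S) ≈ 7
CN⁻: pKₐ(HCN) ≈ 9.2 — sp carbon stabilises the charge somewhat, but still a poor LG
H⁻: pKₐ(H₂) ≈ 36 — extremely strong base; leaves only in special hydride-transfer contexts
CH₃⁻: pKₐ(CH₄) ≈ 48 — unstabilised carbanion; the worst conceivable leaving group
Reversing gives the worst-to-best order requested.

CH₃⁻ < H⁻ < CN⁻ < HS⁻ < AcO⁻ < OMs⁻ < OTf⁻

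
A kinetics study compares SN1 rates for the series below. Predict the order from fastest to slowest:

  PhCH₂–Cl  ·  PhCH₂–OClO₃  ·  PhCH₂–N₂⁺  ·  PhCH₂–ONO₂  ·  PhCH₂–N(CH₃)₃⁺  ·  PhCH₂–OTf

Identical carbon frameworks mean the comparison reduces to leaving-group quality.
A good leaving group is a weak base: the lower the pKₐ of its conjugate acid, the more readily it departs.
PhCH₂–N₂⁺ loses N₂: no meaningful conjugate acid; N₂ departs as an exceptionally stable neutral molecule
PhCH₂–OTf loses OTf⁻: pKₐ(CF₃SO₃H (triflic acid)) ≈ -14
PhCH₂–OClO₃ loses ClO₄⁻: pKₐ(HClO₄) ≈ -10
PhCH₂–Cl loses Cl⁻: pKₐ(HCl) ≈ -7
PhCH₂–ONO₂ loses NO₃⁻: pKₐ(HNO₃) ≈ -1.3
PhCH₂–N(CH₃)₃⁺ loses NR'₃: pKₐ(R'₃NH⁺) ≈ 10.7

PhCH₂–N₂⁺ > PhCH₂–OTf > PhCH₂–OClO₃ > PhCH₂–Cl > PhCH₂–ONO₂ > PhCH₂–N(CH₃)₃⁺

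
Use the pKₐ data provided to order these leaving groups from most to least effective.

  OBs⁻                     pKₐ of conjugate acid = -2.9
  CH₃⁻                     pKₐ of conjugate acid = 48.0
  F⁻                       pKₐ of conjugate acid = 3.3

OBs⁻ > F⁻ > CH₃⁻

Lower conjugate-acid pKₐ ⇒ weaker base ⇒ better leaving group.
Sorting by the given values: OBs⁻ (-2.9), F⁻ (3.3), CH₃⁻ (48.0).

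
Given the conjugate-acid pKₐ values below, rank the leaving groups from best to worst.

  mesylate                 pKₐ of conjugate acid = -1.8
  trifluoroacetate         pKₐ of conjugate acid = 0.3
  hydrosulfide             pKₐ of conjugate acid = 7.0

mesylate > trifluoroacetate > hydrosulfide

Lower conjugate-acid pKₐ ⇒ weaker base ⇒ better leaving group.
Sorting by the given values: mesylate (-1.8), trifluoroacetate (0.3), hydrosulfide (7.0).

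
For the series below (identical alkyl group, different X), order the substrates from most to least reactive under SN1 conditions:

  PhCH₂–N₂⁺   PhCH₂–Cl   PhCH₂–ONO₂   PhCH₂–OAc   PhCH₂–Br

With the same alkyl group throughout, only the leaving group differentiates the rates.
Rank by basicity of the departing species: weakest base leaves most easily.
PhCH₂–N₂⁺ loses N₂: no meaningful conjugate acid; N₂ departs as an exceptionally stable neutral molecule
PhCH₂–Br loses Br⁻: pKₐ(HBr) ≈ -9
PhCH₂–Cl loses Cl⁻: pKₐ(HCl) ≈ -7
PhCH₂–ONO₂ loses NO₃⁻: pKₐ(HNO₃) ≈ -1.3
PhCH₂–OAc loses AcO⁻: pKₐ(CH₃COOH) ≈ 4.8

PhCH₂–N₂⁺ > PhCH₂–Br > PhCH₂–Cl > PhCH₂–ONO₂ > PhCH₂–OAc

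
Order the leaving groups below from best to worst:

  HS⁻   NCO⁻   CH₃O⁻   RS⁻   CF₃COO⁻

Rank by basicity of the departing species: weakest base leaves most easily.
CF₃COO⁻: pKₐ(CF₃COOH) ≈ 0.2 — strongly electron-withdrawing CF₃ stabilises the carboxylate
NCO⁻: pKₐ(HOCN) ≈ 3.5 — resonance between N and O
HS⁻: pKₐ(H₂S) ≈ 7
RS⁻: pKₐ(RSH (a thiol)) ≈ 10.5 — moderately basic; rarely leaves without activation
CH₃O⁻: pKₐ(CH₃OH) ≈ 15.5

CF₃COO⁻ > NCO⁻ > HS⁻ > RS⁻ > CH₃O⁻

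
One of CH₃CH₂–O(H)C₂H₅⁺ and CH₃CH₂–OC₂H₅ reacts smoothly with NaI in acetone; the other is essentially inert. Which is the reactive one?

CH₃CH₂–O(H)C₂H₅⁺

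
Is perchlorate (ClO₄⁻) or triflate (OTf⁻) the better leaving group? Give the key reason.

triflate (OTf⁻)

triflate (OTf⁻) is the better leaving group.
pKₐ(CF₃SO₃H (triflic acid)) ≈ -14 versus pKₐ(HClO₄) ≈ -10: triflate (OTf⁻) is the much weaker base.
Charge spread over three oxygens and a CF₃ group; the premier leaving group in synthesis.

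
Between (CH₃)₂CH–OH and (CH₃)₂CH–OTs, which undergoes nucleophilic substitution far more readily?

(CH₃)₂CH–OTs

From (CH₃)₂CH–OH the departing group would be OH⁻ (pKₐ(H₂O) ≈ 15.7). Strong base; essentially never leaves without prior activation.
From (CH₃)₂CH–OTs the leaving group is OTs⁻ (pKₐ(p-CH₃C₆H₄SO₃H (TsOH)) ≈ -2.8). Resonance-delocalised arenesulfonate.
(In practice (CH₃)₂CH–OTs is made from (CH₃)₂CH–OH by treatment with TsCl / pyridine, converting the hydroxyl into a tosylate.)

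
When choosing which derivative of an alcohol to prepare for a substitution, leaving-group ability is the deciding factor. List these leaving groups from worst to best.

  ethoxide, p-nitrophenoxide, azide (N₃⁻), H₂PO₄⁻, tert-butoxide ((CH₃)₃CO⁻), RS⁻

Rank by basicity of the departing species: weakest base leaves most easily.
H₂PO₄⁻: pKₐ(H₃PO₄) ≈ 2.1
azide (N₃⁻): pKₐ(HN₃) ≈ 4.7
p-nitrophenoxide: pKₐ(p-nitrophenol) ≈ 7.2
RS⁻: pKₐ(RSH (a thiol)) ≈ 10.5
ethoxide: pKₐ(CH₃CH₂OH) ≈ 16
tert-butoxide ((CH₃)₃CO⁻): pKₐ(t-BuOH) ≈ 18
Listed from poorest to best leaving group as asked.

tert-butoxide ((CH₃)₃CO⁻) < ethoxide < RS⁻ < p-nitrophenoxide < azide (N₃⁻) < H₂PO₄⁻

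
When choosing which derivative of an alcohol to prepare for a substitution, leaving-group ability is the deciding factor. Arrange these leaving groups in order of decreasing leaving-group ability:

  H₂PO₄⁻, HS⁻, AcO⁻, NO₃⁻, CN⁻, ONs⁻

A good leaving group is a weak base: the lower the pKₐ of its conjugate acid, the more readily it departs.
ONs⁻: pKₐ(p-O₂NC₆H₄SO₃H) ≈ -3.5 — p-nitro group further stabilises the sulfonate
NO₃⁻: pKₐ(HNO₃) ≈ -1.3 — resonance-delocalised over three oxygens
H₂PO₄⁻: pKₐ(H₃PO₄) ≈ 2.1
AcO⁻: pKₐ(CH₃COOH) ≈ 4.8 — resonance-stabilised but still a weak base
HS⁻: pKₐ(H₂S) ≈ 7 — larger and more polarisable than the oxygen analogue
CN⁻: pKₐ(HCN) ≈ 9.2

ONs⁻ > NO₃⁻ > H₂PO₄⁻ > AcO⁻ > HS⁻ > CN⁻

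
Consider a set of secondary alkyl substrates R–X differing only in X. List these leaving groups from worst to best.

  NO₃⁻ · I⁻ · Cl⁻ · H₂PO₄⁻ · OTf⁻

H₂PO₄⁻ < NO₃⁻ < Cl⁻ < I⁻ < OTf⁻

Rank by basicity of the departing species: weakest base leaves most easily.
OTf⁻: pKₐ(CF₃SO₃H (triflic acid)) ≈ -14
I⁻: pKₐ(HI) ≈ -10 — large, highly polarisable; very weak base
Cl⁻: pKₐ(HCl) ≈ -7
NO₃⁻: pKₐ(HNO₃) ≈ -1.3 — resonance-delocalised over three oxygens
H₂PO₄⁻: pKₐ(H₃PO₄) ≈ 2.1 — moderate base; biological leaving group after further activation
Listed from poorest to best leaving group as asked.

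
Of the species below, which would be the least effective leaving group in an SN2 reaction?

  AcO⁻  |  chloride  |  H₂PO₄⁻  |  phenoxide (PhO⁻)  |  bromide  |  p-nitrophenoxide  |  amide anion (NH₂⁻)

Rank by basicity of the departing species: weakest base leaves most easily.
bromide: pKₐ(HBr) ≈ -9
chloride: pKₐ(HCl) ≈ -7
H₂PO₄⁻: pKₐ(H₃PO₄) ≈ 2.1
AcO⁻: pKₐ(CH₃COOH) ≈ 4.8
p-nitrophenoxide: pKₐ(p-nitrophenol) ≈ 7.2
phenoxide (PhO⁻): pKₐ(C₆H₅OH (phenol)) ≈ 10
amide anion (NH₂⁻): pKₐ(NH₃) ≈ 38

amide anion (NH₂⁻)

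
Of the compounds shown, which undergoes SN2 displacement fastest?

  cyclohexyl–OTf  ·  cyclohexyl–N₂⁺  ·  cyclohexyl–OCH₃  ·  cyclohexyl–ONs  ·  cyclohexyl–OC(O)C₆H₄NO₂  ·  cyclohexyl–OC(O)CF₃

cyclohexyl–N₂⁺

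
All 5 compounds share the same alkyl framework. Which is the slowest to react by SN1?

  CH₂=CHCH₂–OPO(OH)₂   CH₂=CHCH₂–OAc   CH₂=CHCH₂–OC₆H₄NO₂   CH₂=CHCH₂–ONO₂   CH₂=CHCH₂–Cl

CH₂=CHCH₂–OC₆H₄NO₂

The skeletons are identical, so relative rate is governed entirely by leaving-group ability.
A good leaving group is a weak base: the lower the pKₐ of its conjugate acid, the more readily it departs.
CH₂=CHCH₂–Cl loses Cl⁻: pKₐ(HCl) ≈ -7
CH₂=CHCH₂–ONO₂ loses NO₃⁻: pKₐ(HNO₃) ≈ -1.3
CH₂=CHCH₂–OPO(OH)₂ loses H₂PO₄⁻: pKₐ(H₃PO₄) ≈ 2.1
CH₂=CHCH₂–OAc loses AcO⁻: pKₐ(CH₃COOH) ≈ 4.8
CH₂=CHCH₂–OC₆H₄NO₂ loses p-O₂N–C₆H₄–O⁻: pKₐ(p-nitrophenol) ≈ 7.2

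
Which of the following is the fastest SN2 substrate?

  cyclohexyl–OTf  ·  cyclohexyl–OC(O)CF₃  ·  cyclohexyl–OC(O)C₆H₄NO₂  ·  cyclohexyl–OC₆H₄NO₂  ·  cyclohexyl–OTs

Identical carbon frameworks mean the comparison reduces to leaving-group quality.
Rank by basicity of the departing species: weakest base leaves most easily.
cyclohexyl–OTf loses OTf⁻: pKₐ(CF₃SO₃H (triflic acid)) ≈ -14
cyclohexyl–OTs loses OTs⁻: pKₐ(p-CH₃C₆H₄SO₃H (TsOH)) ≈ -2.8
cyclohexyl–OC(O)CF₃ loses CF₃COO⁻: pKₐ(CF₃COOH) ≈ 0.2
cyclohexyl–OC(O)C₆H₄NO₂ loses p-O₂N–C₆H₄–COO⁻: pKₐ(p-nitrobenzoic acid) ≈ 3.4
cyclohexyl–OC₆H₄NO₂ loses p-O₂N–C₆H₄–O⁻: pKₐ(p-nitrophenol) ≈ 7.2

cyclohexyl–OTf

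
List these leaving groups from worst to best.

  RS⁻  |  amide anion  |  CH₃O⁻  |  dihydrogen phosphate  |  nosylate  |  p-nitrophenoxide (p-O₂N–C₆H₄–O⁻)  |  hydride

amide anion < hydride < CH₃O⁻ < RS⁻ < p-nitrophenoxide (p-O₂N–C₆H₄–O⁻) < dihydrogen phosphate < nosylate

Rank by basicity of the departing species: weakest base leaves most easily.
nosylate: pKₐ(p-O₂NC₆H₄SO₃H) ≈ -3.5
dihydrogen phosphate: pKₐ(H₃PO₄) ≈ 2.1 — moderate base; biological leaving group after further activation
p-nitrophenoxide (p-O₂N–C₆H₄–O⁻): pKₐ(p-nitrophenol) ≈ 7.2 — nitro group delocalises the charge; the classic chromogenic LG
RS⁻: pKₐ(RSH (a thiol)) ≈ 10.5 — moderately basic; rarely leaves without activation
CH₃O⁻: pKₐ(CH₃OH) ≈ 15.5
hydride: pKₐ(H₂) ≈ 36 — extremely strong base; leaves only in special hydride-transfer contexts
amide anion: pKₐ(NH₃) ≈ 38
Reversing gives the worst-to-best order requested.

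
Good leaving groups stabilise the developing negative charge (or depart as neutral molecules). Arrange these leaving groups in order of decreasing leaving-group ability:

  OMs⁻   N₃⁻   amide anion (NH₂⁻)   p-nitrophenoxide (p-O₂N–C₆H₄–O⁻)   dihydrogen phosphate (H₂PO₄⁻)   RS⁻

OMs⁻ > dihydrogen phosphate (H₂PO₄⁻) > N₃⁻ > p-nitrophenoxide (p-O₂N–C₆H₄–O⁻) > RS⁻ > amide anion (NH₂⁻)

The more stable X⁻ (or X) is on its own — i.e. the weaker a base it is — the better a leaving group it makes.
OMs⁻: pKₐ(CH₃SO₃H (MsOH)) ≈ -1.9 — resonance-delocalised alkanesulfonate
dihydrogen phosphate (H₂PO₄⁻): pKₐ(H₃PO₄) ≈ 2.1
N₃⁻: pKₐ(HN₃) ≈ 4.7
p-nitrophenoxide (p-O₂N–C₆H₄–O⁻): pKₐ(p-nitrophenol) ≈ 7.2 — nitro group delocalises the charge; the classic chromogenic LG
RS⁻: pKₐ(RSH (a thiol)) ≈ 10.5 — moderately basic; rarely leaves without activation
amide anion (NH₂⁻): pKₐ(NH₃) ≈ 38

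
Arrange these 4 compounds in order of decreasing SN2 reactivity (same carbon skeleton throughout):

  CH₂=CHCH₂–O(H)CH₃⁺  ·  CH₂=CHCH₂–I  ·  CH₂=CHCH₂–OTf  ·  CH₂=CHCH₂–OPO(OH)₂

CH₂=CHCH₂–OTf > CH₂=CHCH₂–I > CH₂=CHCH₂–O(H)CH₃⁺ > CH₂=CHCH₂–OPO(OH)₂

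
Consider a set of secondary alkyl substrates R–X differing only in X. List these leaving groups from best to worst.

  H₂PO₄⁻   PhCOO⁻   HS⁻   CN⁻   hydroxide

Leaving-group ability tracks the stability of the departed species; conjugate-acid pKₐ is the usual yardstick (lower pKₐ → better LG).
H₂PO₄⁻: pKₐ(H₃PO₄) ≈ 2.1
PhCOO⁻: pKₐ(C₆H₅COOH) ≈ 4.2
HS⁻: pKₐ(H₂S) ≈ 7
CN⁻: pKₐ(HCN) ≈ 9.2
hydroxide: pKₐ(H₂O) ≈ 15.7

H₂PO₄⁻ > PhCOO⁻ > HS⁻ > CN⁻ > hydroxide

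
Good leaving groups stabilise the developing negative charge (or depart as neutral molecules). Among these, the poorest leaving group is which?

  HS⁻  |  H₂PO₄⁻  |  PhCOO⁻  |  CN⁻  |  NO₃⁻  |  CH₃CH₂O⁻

A good leaving group is a weak base: the lower the pKₐ of its conjugate acid, the more readily it departs.
NO₃⁻: pKₐ(HNO₃) ≈ -1.3
H₂PO₄⁻: pKₐ(H₃PO₄) ≈ 2.1
PhCOO⁻: pKₐ(C₆H₅COOH) ≈ 4.2
HS⁻: pKₐ(H₂S) ≈ 7
CN⁻: pKₐ(HCN) ≈ 9.2
CH₃CH₂O⁻: pKₐ(CH₃CH₂OH) ≈ 16

CH₃CH₂O⁻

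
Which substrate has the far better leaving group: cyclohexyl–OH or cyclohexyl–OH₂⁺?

cyclohexyl–OH₂⁺

From cyclohexyl–OH the departing group would be OH⁻ (pKₐ(H₂O) ≈ 15.7). Strong base; essentially never leaves without prior activation.
From cyclohexyl–OH₂⁺ the leaving group is H₂O (pKₐ(H₃O⁺) ≈ -1.7). Neutral; leaves from a protonated alcohol (R–OH₂⁺).
(In practice cyclohexyl–OH₂⁺ is made from cyclohexyl–OH by protonation with strong acid, converting the leaving group from hydroxide to neutral water.)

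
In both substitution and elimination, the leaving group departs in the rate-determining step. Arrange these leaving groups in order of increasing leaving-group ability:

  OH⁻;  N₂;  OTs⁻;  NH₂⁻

NH₂⁻ < OH⁻ < OTs⁻ < N₂

Leaving-group ability tracks the stability of the departed species; conjugate-acid pKₐ is the usual yardstick (lower pKₐ → better LG).
N₂: no meaningful conjugate acid; N₂ departs as an exceptionally stable neutral molecule
OTs⁻: pKₐ(p-CH₃C₆H₄SO₃H (TsOH)) ≈ -2.8
OH⁻: pKₐ(H₂O) ≈ 15.7
NH₂⁻: pKₐ(NH₃) ≈ 38 — extremely strong base; never a leaving group
Reversing gives the worst-to-best order requested.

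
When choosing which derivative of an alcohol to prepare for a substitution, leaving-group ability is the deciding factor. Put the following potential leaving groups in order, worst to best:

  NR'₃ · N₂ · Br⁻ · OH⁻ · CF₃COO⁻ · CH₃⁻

A good leaving group is a weak base: the lower the pKₐ of its conjugate acid, the more readily it departs.
N₂: no meaningful conjugate acid; N₂ departs as an exceptionally stable neutral molecule
Br⁻: pKₐ(HBr) ≈ -9
CF₃COO⁻: pKₐ(CF₃COOH) ≈ 0.2
NR'₃: pKₐ(R'₃NH⁺) ≈ 10.7
OH⁻: pKₐ(H₂O) ≈ 15.7
CH₃⁻: pKₐ(CH₄) ≈ 48
The question asks for worst first, so the sequence is read in increasing leaving-group ability.

CH₃⁻ < OH⁻ < NR'₃ < CF₃COO⁻ < Br⁻ < N₂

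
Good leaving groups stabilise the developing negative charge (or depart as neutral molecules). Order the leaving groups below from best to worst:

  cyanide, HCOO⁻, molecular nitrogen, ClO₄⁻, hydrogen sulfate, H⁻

The more stable X⁻ (or X) is on its own — i.e. the weaker a base it is — the better a leaving group it makes.
molecular nitrogen: no meaningful conjugate acid; N₂ departs as an exceptionally stable neutral molecule
ClO₄⁻: pKₐ(HClO₄) ≈ -10 — extremely weak base; rarely used for safety reasons
hydrogen sulfate: pKₐ(H₂SO₄) ≈ -3 — conjugate base of a strong mineral acid
HCOO⁻: pKₐ(HCOOH) ≈ 3.8 — resonance-stabilised carboxylate
cyanide: pKₐ(HCN) ≈ 9.2
H⁻: pKₐ(H₂) ≈ 36

molecular nitrogen > ClO₄⁻ > hydrogen sulfate > HCOO⁻ > cyanide > H⁻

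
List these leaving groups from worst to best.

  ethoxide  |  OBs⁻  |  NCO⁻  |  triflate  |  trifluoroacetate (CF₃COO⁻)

A good leaving group is a weak base: the lower the pKₐ of its conjugate acid, the more readily it departs.
triflate: pKₐ(CF₃SO₃H (triflic acid)) ≈ -14
OBs⁻: pKₐ(p-BrC₆H₄SO₃H) ≈ -2.8
trifluoroacetate (CF₃COO⁻): pKₐ(CF₃COOH) ≈ 0.2
NCO⁻: pKₐ(HOCN) ≈ 3.5
ethoxide: pKₐ(CH₃CH₂OH) ≈ 16
The question asks for worst first, so the sequence is read in increasing leaving-group ability.

ethoxide < NCO⁻ < trifluoroacetate (CF₃COO⁻) < OBs⁻ < triflate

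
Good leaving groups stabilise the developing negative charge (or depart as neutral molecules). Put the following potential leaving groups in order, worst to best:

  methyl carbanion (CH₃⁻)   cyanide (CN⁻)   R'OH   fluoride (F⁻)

The more stable X⁻ (or X) is on its own — i.e. the weaker a base it is — the better a leaving group it makes.
R'OH: pKₐ(R'OH₂⁺) ≈ -2.4 — neutral; leaves from a protonated ether (an oxonium ion, R–O(H)R'⁺)
fluoride (F⁻): pKₐ(HF) ≈ 3.2 — small and strongly basic; the poor halide leaving group
cyanide (CN⁻): pKₐ(HCN) ≈ 9.2 — sp carbon stabilises the charge somewhat, but still a poor LG
methyl carbanion (CH₃⁻): pKₐ(CH₄) ≈ 48 — unstabilised carbanion; the worst conceivable leaving group
The question asks for worst first, so the sequence is read in increasing leaving-group ability.

methyl carbanion (CH₃⁻) < cyanide (CN⁻) < fluoride (F⁻) < R'OH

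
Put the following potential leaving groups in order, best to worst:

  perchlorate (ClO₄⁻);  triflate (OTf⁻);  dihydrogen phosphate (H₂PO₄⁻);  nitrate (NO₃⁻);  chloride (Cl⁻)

triflate (OTf⁻): pKₐ(CF₃SO₃H (triflic acid)) ≈ -14 — charge spread over three oxygens and a CF₃ group; the premier leaving group in synthesis
perchlorate (ClO₄⁻): pKₐ(HClO₄) ≈ -10 — extremely weak base; rarely used for safety reasons
chloride (Cl⁻): pKₐ(HCl) ≈ -7
nitrate (NO₃⁻): pKₐ(HNO₃) ≈ -1.3 — resonance-delocalised over three oxygens
dihydrogen phosphate (H₂PO₄⁻): pKₐ(H₃PO₄) ≈ 2.1

triflate (OTf⁻) > perchlorate (ClO₄⁻) > chloride (Cl⁻) > nitrate (NO₃⁻) > dihydrogen phosphate (H₂PO₄⁻)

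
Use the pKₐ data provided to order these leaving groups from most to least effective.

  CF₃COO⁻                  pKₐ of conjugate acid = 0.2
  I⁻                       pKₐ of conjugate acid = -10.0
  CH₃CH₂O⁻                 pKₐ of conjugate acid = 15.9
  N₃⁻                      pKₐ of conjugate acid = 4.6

I⁻ > CF₃COO⁻ > N₃⁻ > CH₃CH₂O⁻

Lower conjugate-acid pKₐ ⇒ weaker base ⇒ better leaving group.
Sorting by the given values: I⁻ (-10.0), CF₃COO⁻ (0.2), N₃⁻ (4.6), CH₃CH₂O⁻ (15.9).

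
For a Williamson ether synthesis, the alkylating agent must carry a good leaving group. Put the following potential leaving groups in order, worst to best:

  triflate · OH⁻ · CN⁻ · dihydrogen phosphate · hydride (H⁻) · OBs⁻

hydride (H⁻) < OH⁻ < CN⁻ < dihydrogen phosphate < OBs⁻ < triflate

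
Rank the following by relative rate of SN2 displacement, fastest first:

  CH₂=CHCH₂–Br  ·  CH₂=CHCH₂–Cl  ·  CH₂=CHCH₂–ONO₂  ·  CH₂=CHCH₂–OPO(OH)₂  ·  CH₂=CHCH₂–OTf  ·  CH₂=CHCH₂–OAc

CH₂=CHCH₂–OTf > CH₂=CHCH₂–Br > CH₂=CHCH₂–Cl > CH₂=CHCH₂–ONO₂ > CH₂=CHCH₂–OPO(OH)₂ > CH₂=CHCH₂–OAc

With the same alkyl group throughout, only the leaving group differentiates the rates.
Leaving-group ability tracks the stability of the departed species; conjugate-acid pKₐ is the usual yardstick (lower pKₐ → better LG).
CH₂=CHCH₂–OTf loses OTf⁻: pKₐ(CF₃SO₃H (triflic acid)) ≈ -14
CH₂=CHCH₂–Br loses Br⁻: pKₐ(HBr) ≈ -9
CH₂=CHCH₂–Cl loses Cl⁻: pKₐ(HCl) ≈ -7
CH₂=CHCH₂–ONO₂ loses NO₃⁻: pKₐ(HNO₃) ≈ -1.3
CH₂=CHCH₂–OPO(OH)₂ loses H₂PO₄⁻: pKₐ(H₃PO₄) ≈ 2.1
CH₂=CHCH₂–OAc loses AcO⁻: pKₐ(CH₃COOH) ≈ 4.8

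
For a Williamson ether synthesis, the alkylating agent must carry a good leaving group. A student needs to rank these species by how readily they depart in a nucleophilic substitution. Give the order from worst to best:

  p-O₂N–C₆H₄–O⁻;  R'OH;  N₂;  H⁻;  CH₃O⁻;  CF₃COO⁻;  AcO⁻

H⁻ < CH₃O⁻ < p-O₂N–C₆H₄–O⁻ < AcO⁻ < CF₃COO⁻ < R'OH < N₂

Rank by basicity of the departing species: weakest base leaves most easily.
N₂: no meaningful conjugate acid; N₂ departs as an exceptionally stable neutral molecule
R'OH: pKₐ(R'OH₂⁺) ≈ -2.4 — neutral; leaves from a protonated ether (an oxonium ion, R–O(H)R'⁺)
CF₃COO⁻: pKₐ(CF₃COOH) ≈ 0.2
AcO⁻: pKₐ(CH₃COOH) ≈ 4.8
p-O₂N–C₆H₄–O⁻: pKₐ(p-nitrophenol) ≈ 7.2 — nitro group delocalises the charge; the classic chromogenic LG
CH₃O⁻: pKₐ(CH₃OH) ≈ 15.5 — strong base; alkoxides do not leave unassisted
H⁻: pKₐ(H₂) ≈ 36
The question asks for worst first, so the sequence is read in increasing leaving-group ability.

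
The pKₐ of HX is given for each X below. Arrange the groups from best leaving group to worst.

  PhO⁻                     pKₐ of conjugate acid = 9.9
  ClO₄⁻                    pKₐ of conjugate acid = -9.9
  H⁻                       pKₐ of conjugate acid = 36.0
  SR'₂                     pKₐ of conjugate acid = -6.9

Lower conjugate-acid pKₐ ⇒ weaker base ⇒ better leaving group.
Sorting by the given values: ClO₄⁻ (-9.9), SR'₂ (-6.9), PhO⁻ (9.9), H⁻ (36.0).

ClO₄⁻ > SR'₂ > PhO⁻ > H⁻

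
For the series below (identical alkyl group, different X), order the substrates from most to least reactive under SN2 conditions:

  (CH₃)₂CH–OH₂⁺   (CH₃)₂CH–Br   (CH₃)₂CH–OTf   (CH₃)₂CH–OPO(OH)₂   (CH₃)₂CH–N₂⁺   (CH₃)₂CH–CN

(CH₃)₂CH–N₂⁺ > (CH₃)₂CH–OTf > (CH₃)₂CH–Br > (CH₃)₂CH–OH₂⁺ > (CH₃)₂CH–OPO(OH)₂ > (CH₃)₂CH–CN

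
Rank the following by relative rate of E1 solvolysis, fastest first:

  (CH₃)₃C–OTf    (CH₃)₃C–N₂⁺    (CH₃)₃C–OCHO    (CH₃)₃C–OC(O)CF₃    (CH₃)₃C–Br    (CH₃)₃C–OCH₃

Same R in every case — rank the leaving groups.
Rank by basicity of the departing species: weakest base leaves most easily.
(CH₃)₃C–N₂⁺ loses N₂: no meaningful conjugate acid; N₂ departs as an exceptionally stable neutral molecule
(CH₃)₃C–OTf loses OTf⁻: pKₐ(CF₃SO₃H (triflic acid)) ≈ -14
(CH₃)₃C–Br loses Br⁻: pKₐ(HBr) ≈ -9
(CH₃)₃C–OC(O)CF₃ loses CF₃COO⁻: pKₐ(CF₃COOH) ≈ 0.2
(CH₃)₃C–OCHO loses HCOO⁻: pKₐ(HCOOH) ≈ 3.8
(CH₃)₃C–OCH₃ loses CH₃O⁻: pKₐ(CH₃OH) ≈ 15.5

(CH₃)₃C–N₂⁺ > (CH₃)₃C–OTf > (CH₃)₃C–Br > (CH₃)₃C–OC(O)CF₃ > (CH₃)₃C–OCHO > (CH₃)₃C–OCH₃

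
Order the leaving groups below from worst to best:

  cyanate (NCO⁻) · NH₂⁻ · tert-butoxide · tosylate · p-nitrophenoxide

NH₂⁻ < tert-butoxide < p-nitrophenoxide < cyanate (NCO⁻) < tosylate

A good leaving group is a weak base: the lower the pKₐ of its conjugate acid, the more readily it departs.
tosylate: pKₐ(p-CH₃C₆H₄SO₃H (TsOH)) ≈ -2.8 — resonance-delocalised arenesulfonate
cyanate (NCO⁻): pKₐ(HOCN) ≈ 3.5 — resonance between N and O
p-nitrophenoxide: pKₐ(p-nitrophenol) ≈ 7.2 — nitro group delocalises the charge; the classic chromogenic LG
tert-butoxide: pKₐ(t-BuOH) ≈ 18
NH₂⁻: pKₐ(NH₃) ≈ 38 — extremely strong base; never a leaving group
Reversing gives the worst-to-best order requested.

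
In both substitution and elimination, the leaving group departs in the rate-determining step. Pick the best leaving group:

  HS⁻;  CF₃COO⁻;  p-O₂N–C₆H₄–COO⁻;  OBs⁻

OBs⁻

Leaving-group ability tracks the stability of the departed species; conjugate-acid pKₐ is the usual yardstick (lower pKₐ → better LG).
OBs⁻: pKₐ(p-BrC₆H₄SO₃H) ≈ -2.8
CF₃COO⁻: pKₐ(CF₃COOH) ≈ 0.2
p-O₂N–C₆H₄–COO⁻: pKₐ(p-nitrobenzoic acid) ≈ 3.4
HS⁻: pKₐ(H₂S) ≈ 7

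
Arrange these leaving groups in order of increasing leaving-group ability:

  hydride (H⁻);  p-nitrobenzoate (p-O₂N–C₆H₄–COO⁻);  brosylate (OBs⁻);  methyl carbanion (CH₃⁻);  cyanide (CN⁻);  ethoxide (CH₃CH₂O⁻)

methyl carbanion (CH₃⁻) < hydride (H⁻) < ethoxide (CH₃CH₂O⁻) < cyanide (CN⁻) < p-nitrobenzoate (p-O₂N–C₆H₄–COO⁻) < brosylate (OBs⁻)

Leaving-group ability tracks the stability of the departed species; conjugate-acid pKₐ is the usual yardstick (lower pKₐ → better LG).
brosylate (OBs⁻): pKₐ(p-BrC₆H₄SO₃H) ≈ -2.8
p-nitrobenzoate (p-O₂N–C₆H₄–COO⁻): pKₐ(p-nitrobenzoic acid) ≈ 3.4
cyanide (CN⁻): pKₐ(HCN) ≈ 9.2 — sp carbon stabilises the charge somewhat, but still a poor LG
ethoxide (CH₃CH₂O⁻): pKₐ(CH₃CH₂OH) ≈ 16 — strong base; alkoxides do not leave unassisted
hydride (H⁻): pKₐ(H₂) ≈ 36 — extremely strong base; leaves only in special hydride-transfer contexts
methyl carbanion (CH₃⁻): pKₐ(CH₄) ≈ 48
The question asks for worst first, so the sequence is read in increasing leaving-group ability.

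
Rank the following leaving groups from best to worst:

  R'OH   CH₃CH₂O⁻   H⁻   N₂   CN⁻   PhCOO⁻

N₂ > R'OH > PhCOO⁻ > CN⁻ > CH₃CH₂O⁻ > H⁻

The more stable X⁻ (or X) is on its own — i.e. the weaker a base it is — the better a leaving group it makes.
N₂: no meaningful conjugate acid; N₂ departs as an exceptionally stable neutral molecule
R'OH: pKₐ(R'OH₂⁺) ≈ -2.4
PhCOO⁻: pKₐ(C₆H₅COOH) ≈ 4.2
CN⁻: pKₐ(HCN) ≈ 9.2
CH₃CH₂O⁻: pKₐ(CH₃CH₂OH) ≈ 16
H⁻: pKₐ(H₂) ≈ 36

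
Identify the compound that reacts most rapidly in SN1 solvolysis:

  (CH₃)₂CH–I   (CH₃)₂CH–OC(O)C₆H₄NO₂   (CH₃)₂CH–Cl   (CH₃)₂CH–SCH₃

The skeletons are identical, so relative rate is governed entirely by leaving-group ability.
Rank by basicity of the departing species: weakest base leaves most easily.
(CH₃)₂CH–I loses I⁻: pKₐ(HI) ≈ -10
(CH₃)₂CH–Cl loses Cl⁻: pKₐ(HCl) ≈ -7
(CH₃)₂CH–OC(O)C₆H₄NO₂ loses p-O₂N–C₆H₄–COO⁻: pKₐ(p-nitrobenzoic acid) ≈ 3.4
(CH₃)₂CH–SCH₃ loses RS⁻: pKₐ(RSH (a thiol)) ≈ 10.5

(CH₃)₂CH–I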